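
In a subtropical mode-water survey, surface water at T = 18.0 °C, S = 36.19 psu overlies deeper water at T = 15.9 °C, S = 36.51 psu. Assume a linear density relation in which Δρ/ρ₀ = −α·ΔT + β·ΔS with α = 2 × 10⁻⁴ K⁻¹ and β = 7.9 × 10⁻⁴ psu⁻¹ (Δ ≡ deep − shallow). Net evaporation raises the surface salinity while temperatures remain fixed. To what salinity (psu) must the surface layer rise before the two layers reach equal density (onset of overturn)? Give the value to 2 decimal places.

Neutral buoyancy requires −α(T_deep − T_surf) + β(S_deep − S_surf′) = 0.
S_surf′ = S_deep − (α/β)·ΔT = 36.51 − (2 × 10⁻⁴/7.9 × 10⁻⁴)·(-2.1) = 37.0416 psu.
Increase required: 37.0416 − 36.19 = 0.8516 psu.

37.04 psu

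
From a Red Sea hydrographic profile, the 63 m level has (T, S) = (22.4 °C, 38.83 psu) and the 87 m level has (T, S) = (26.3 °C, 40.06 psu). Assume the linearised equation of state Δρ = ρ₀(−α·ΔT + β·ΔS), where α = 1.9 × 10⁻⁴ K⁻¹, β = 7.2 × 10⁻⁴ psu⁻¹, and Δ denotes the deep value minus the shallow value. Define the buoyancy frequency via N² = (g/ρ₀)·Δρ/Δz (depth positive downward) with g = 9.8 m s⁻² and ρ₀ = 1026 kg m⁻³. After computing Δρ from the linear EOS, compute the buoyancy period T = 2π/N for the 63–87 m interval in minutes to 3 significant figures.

ΔT = +3.9 K, ΔS = +1.23 psu (deep − shallow).
Δρ/ρ₀ = −αΔT + βΔS = -7.41 × 10⁻⁴ + 8.856 × 10⁻⁴ = 1.446 × 10⁻⁴, so Δρ ≈ 0.1484 kg m⁻³.
N² = (g/ρ₀)·Δρ/Δz = g·(Δρ/ρ₀)/Δz = 9.8 × 1.446 × 10⁻⁴ / 24 = 5.9045 × 10⁻⁵ s⁻².
N = √(5.9045 × 10⁻⁵) = 7.6841 × 10⁻³ rad s⁻¹ → T = 2π/N = 817.69 s = 13.628 min ≈ 13.6 min.

13.6 min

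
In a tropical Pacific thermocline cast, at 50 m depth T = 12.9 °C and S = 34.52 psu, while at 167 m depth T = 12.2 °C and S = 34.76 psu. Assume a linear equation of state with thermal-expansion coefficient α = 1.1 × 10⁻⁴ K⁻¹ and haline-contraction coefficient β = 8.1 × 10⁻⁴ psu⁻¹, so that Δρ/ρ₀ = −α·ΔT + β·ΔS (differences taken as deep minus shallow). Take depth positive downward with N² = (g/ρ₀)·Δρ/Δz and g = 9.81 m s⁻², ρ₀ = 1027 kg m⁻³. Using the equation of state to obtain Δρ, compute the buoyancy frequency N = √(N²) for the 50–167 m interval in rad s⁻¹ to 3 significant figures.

ΔT = -0.7 K, ΔS = +0.24 psu (deep − shallow).
Δρ/ρ₀ = −αΔT + βΔS = 7.70 × 10⁻⁵ + 1.944 × 10⁻⁴ = 2.714 × 10⁻⁴, so Δρ ≈ 0.2787 kg m⁻³.
N² = (g/ρ₀)·Δρ/Δz = g·(Δρ/ρ₀)/Δz = 9.81 × 2.714 × 10⁻⁴ / 117 = 2.2756 × 10⁻⁵ s⁻².
N = √(2.2756 × 10⁻⁵) = 4.7703 × 10⁻³ rad s⁻¹ ≈ 4.77 × 10⁻³ rad s⁻¹.

4.77 × 10⁻³ rad s⁻¹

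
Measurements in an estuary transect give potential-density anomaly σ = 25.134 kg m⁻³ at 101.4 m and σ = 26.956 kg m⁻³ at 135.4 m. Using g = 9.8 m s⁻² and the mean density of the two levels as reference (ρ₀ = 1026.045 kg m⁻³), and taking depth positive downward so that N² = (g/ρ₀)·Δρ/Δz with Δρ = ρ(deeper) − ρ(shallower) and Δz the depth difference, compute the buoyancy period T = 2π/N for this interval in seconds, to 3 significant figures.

278 s

Δρ = 1026.956 − 1025.134 = 1.822 kg m⁻³ over Δz = 135.4 − 101.4 = 34 m.
N² = (9.8/1026.045) × (1.822/34) = 5.1183 × 10⁻⁴ s⁻².
N = √(5.1183 × 10⁻⁴) = 0.022624 rad s⁻¹, so T = 2π/N = 277.72 s ≈ 278 s.
Since Δρ > 0 the layer is stably stratified.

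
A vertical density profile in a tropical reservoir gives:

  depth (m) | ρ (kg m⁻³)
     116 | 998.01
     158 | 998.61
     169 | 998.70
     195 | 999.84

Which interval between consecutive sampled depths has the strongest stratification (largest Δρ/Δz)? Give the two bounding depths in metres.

Compute the density gradient over each adjacent pair:
  116–158 m: Δρ/Δz = 0.60/42 = 0.014 kg m⁻⁴
  158–169 m: Δρ/Δz = 0.09/11 = 8.2 × 10⁻³ kg m⁻⁴
  169–195 m: Δρ/Δz = 1.14/26 = 0.044 kg m⁻⁴
The largest gradient is in the 169–195 m interval — the pycnocline.

169–195 m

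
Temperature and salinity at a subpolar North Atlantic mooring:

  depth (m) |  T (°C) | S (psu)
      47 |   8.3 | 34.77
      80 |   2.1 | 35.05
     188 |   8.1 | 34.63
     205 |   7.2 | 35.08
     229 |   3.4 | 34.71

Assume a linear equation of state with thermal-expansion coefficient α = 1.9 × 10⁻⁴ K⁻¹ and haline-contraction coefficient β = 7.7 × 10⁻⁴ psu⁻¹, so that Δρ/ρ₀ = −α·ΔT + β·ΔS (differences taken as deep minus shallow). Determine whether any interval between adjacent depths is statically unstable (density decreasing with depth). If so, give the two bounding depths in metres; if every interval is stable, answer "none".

Evaluate Δρ/ρ₀ = −αΔT + βΔS across each adjacent pair:
  47–80 m: −αΔT+βΔS = −(1.9 × 10⁻⁴)(-6.2)+(7.7 × 10⁻⁴)(+0.28) = 1.4 × 10⁻³ → stable
  80–188 m: −αΔT+βΔS = −(1.9 × 10⁻⁴)(+6.0)+(7.7 × 10⁻⁴)(-0.42) = -1.5 × 10⁻³ → UNSTABLE
  188–205 m: −αΔT+βΔS = −(1.9 × 10⁻⁴)(-0.9)+(7.7 × 10⁻⁴)(+0.45) = 5.2 × 10⁻⁴ → stable
  205–229 m: −αΔT+βΔS = −(1.9 × 10⁻⁴)(-3.8)+(7.7 × 10⁻⁴)(-0.37) = 4.4 × 10⁻⁴ → stable
The 80–188 m interval has Δρ < 0: lighter water underlies denser water.

80–188 m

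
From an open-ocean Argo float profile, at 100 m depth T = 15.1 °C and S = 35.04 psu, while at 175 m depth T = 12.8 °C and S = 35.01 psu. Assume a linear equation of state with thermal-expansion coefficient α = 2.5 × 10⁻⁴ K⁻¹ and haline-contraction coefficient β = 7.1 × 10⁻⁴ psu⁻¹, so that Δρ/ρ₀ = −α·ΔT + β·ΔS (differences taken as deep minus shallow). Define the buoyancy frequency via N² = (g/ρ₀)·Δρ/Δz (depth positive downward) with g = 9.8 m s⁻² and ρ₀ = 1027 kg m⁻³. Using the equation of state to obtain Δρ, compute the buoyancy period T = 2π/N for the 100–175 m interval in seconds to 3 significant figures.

ΔT = -2.3 K, ΔS = -0.03 psu (deep − shallow).
Δρ/ρ₀ = −αΔT + βΔS = 5.75 × 10⁻⁴ − 2.13 × 10⁻⁵ = 5.537 × 10⁻⁴, so Δρ ≈ 0.5686 kg m⁻³.
N² = (g/ρ₀)·Δρ/Δz = g·(Δρ/ρ₀)/Δz = 9.8 × 5.537 × 10⁻⁴ / 75 = 7.2350 × 10⁻⁵ s⁻².
N = √(7.2350 × 10⁻⁵) = 8.5059 × 10⁻³ rad s⁻¹ → T = 2π/N = 738.69 s ≈ 739 s.

739 s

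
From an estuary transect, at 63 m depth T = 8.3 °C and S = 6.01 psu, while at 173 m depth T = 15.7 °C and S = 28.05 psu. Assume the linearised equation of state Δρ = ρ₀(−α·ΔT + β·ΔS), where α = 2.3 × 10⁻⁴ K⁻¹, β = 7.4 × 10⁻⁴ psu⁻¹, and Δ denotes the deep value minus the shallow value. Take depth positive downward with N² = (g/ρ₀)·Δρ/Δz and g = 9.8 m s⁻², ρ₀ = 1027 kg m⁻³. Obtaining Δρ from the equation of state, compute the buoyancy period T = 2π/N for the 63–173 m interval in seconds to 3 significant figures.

ΔT = +7.4 K, ΔS = +22.04 psu (deep − shallow).
Δρ/ρ₀ = −αΔT + βΔS = -1.702 × 10⁻³ + 0.0163096 = 0.0146076, so Δρ ≈ 15.00 kg m⁻³.
N² = (g/ρ₀)·Δρ/Δz = g·(Δρ/ρ₀)/Δz = 9.8 × 0.0146076 / 110 = 1.3014 × 10⁻³ s⁻².
N = √(1.3014 × 10⁻³) = 0.036075 rad s⁻¹ → T = 2π/N = 174.17 s ≈ 174 s.

174 s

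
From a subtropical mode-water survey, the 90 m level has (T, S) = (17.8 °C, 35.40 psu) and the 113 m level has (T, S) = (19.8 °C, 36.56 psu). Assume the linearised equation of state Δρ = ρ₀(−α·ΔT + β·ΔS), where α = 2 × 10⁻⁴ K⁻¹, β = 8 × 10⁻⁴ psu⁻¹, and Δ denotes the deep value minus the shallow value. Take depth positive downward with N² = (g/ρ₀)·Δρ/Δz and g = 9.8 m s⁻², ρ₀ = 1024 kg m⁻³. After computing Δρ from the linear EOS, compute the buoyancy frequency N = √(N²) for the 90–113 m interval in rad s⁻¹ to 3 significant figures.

ΔT = +2.0 K, ΔS = +1.16 psu (deep − shallow).
Δρ/ρ₀ = −αΔT + βΔS = -4.00 × 10⁻⁴ + 9.28 × 10⁻⁴ = 5.28 × 10⁻⁴, so Δρ ≈ 0.5407 kg m⁻³.
N² = (g/ρ₀)·Δρ/Δz = g·(Δρ/ρ₀)/Δz = 9.8 × 5.28 × 10⁻⁴ / 23 = 2.2497 × 10⁻⁴ s⁻².
N = √(2.2497 × 10⁻⁴) = 0.014999 rad s⁻¹ ≈ 0.0150 rad s⁻¹.

0.0150 rad s⁻¹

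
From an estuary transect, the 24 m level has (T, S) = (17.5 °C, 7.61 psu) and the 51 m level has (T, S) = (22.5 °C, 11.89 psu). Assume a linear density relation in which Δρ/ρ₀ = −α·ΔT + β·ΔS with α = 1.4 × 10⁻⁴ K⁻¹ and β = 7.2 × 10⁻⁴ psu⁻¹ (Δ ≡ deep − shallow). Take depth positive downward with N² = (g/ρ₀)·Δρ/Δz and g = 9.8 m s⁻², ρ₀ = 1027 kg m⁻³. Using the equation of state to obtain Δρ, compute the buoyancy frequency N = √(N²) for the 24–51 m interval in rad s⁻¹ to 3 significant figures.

0.0294 rad s⁻¹

ΔT = +5.0 K, ΔS = +4.28 psu (deep − shallow).
Δρ/ρ₀ = −αΔT + βΔS = -7.00 × 10⁻⁴ + 3.0816 × 10⁻³ = 2.3816 × 10⁻³, so Δρ ≈ 2.446 kg m⁻³.
N² = (g/ρ₀)·Δρ/Δz = g·(Δρ/ρ₀)/Δz = 9.8 × 2.3816 × 10⁻³ / 27 = 8.6443 × 10⁻⁴ s⁻².
N = √(8.6443 × 10⁻⁴) = 0.029401 rad s⁻¹ ≈ 0.0294 rad s⁻¹.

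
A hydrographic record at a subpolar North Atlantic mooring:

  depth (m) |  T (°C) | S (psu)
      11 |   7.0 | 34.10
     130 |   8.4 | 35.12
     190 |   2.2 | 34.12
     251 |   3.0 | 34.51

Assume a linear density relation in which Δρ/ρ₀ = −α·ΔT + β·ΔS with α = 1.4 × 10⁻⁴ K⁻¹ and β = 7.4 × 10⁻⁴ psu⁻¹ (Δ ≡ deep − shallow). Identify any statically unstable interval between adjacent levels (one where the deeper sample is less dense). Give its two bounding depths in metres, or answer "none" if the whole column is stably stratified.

none

Evaluate Δρ/ρ₀ = −αΔT + βΔS across each adjacent pair:
  11–130 m: −αΔT+βΔS = −(1.4 × 10⁻⁴)(+1.4)+(7.4 × 10⁻⁴)(+1.02) = 5.6 × 10⁻⁴ → stable
  130–190 m: −αΔT+βΔS = −(1.4 × 10⁻⁴)(-6.2)+(7.4 × 10⁻⁴)(-1.00) = 1.3 × 10⁻⁴ → stable
  190–251 m: −αΔT+βΔS = −(1.4 × 10⁻⁴)(+0.8)+(7.4 × 10⁻⁴)(+0.39) = 1.8 × 10⁻⁴ → stable
Every interval has Δρ > 0: the column is stably stratified throughout.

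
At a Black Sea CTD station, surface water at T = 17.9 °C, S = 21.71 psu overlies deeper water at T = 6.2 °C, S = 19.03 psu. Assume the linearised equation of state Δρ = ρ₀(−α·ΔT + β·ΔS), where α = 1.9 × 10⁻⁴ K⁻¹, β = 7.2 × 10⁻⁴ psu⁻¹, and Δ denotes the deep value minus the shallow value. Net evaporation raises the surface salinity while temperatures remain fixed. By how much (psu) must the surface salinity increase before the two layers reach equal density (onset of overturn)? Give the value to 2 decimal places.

Neutral buoyancy requires −α(T_deep − T_surf) + β(S_deep − S_surf′) = 0.
S_surf′ = S_deep − (α/β)·ΔT = 19.03 − (1.9 × 10⁻⁴/7.2 × 10⁻⁴)·(-11.7) = 22.1175 psu.
Increase required: 22.1175 − 21.71 = 0.4075 psu.

0.41 psu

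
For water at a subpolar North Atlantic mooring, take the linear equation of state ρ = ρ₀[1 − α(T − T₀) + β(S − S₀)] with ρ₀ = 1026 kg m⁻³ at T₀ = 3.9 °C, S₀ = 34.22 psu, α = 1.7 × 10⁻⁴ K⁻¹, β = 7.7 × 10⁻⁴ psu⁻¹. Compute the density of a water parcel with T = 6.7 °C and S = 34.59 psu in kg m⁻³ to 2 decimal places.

T − T₀ = +2.8 K, S − S₀ = +0.37 psu.
Bracket = 1 − α·(+2.8) + β·(+0.37) = 1 + (-1.911 × 10⁻⁴) = 0.9998089.
ρ = 1026 × 0.9998089 = 1025.80 kg m⁻³.

1025.80 kg m⁻³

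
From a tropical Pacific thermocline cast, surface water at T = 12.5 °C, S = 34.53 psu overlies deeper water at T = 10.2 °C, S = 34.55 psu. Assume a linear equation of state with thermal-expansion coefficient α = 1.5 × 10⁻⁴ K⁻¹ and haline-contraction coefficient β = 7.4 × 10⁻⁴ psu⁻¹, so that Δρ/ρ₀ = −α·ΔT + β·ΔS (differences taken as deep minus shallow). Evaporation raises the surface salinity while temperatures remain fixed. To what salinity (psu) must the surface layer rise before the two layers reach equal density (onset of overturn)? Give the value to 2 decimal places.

Neutral buoyancy requires −α(T_deep − T_surf) + β(S_deep − S_surf′) = 0.
S_surf′ = S_deep − (α/β)·ΔT = 34.55 − (1.5 × 10⁻⁴/7.4 × 10⁻⁴)·(-2.3) = 35.0162 psu.
Increase required: 35.0162 − 34.53 = 0.4862 psu.

35.02 psu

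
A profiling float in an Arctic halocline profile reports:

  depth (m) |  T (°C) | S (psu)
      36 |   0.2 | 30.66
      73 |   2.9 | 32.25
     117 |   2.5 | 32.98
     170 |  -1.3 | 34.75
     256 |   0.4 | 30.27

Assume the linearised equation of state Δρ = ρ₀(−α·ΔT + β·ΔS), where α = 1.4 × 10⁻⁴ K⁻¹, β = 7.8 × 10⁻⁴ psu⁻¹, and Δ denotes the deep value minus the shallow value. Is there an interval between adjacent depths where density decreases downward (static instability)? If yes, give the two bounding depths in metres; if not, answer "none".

Evaluate Δρ/ρ₀ = −αΔT + βΔS across each adjacent pair:
  36–73 m: −αΔT+βΔS = −(1.4 × 10⁻⁴)(+2.7)+(7.8 × 10⁻⁴)(+1.59) = 8.6 × 10⁻⁴ → stable
  73–117 m: −αΔT+βΔS = −(1.4 × 10⁻⁴)(-0.4)+(7.8 × 10⁻⁴)(+0.73) = 6.3 × 10⁻⁴ → stable
  117–170 m: −αΔT+βΔS = −(1.4 × 10⁻⁴)(-3.8)+(7.8 × 10⁻⁴)(+1.77) = 1.9 × 10⁻³ → stable
  170–256 m: −αΔT+βΔS = −(1.4 × 10⁻⁴)(+1.7)+(7.8 × 10⁻⁴)(-4.48) = -3.7 × 10⁻³ → UNSTABLE
The 170–256 m interval has Δρ < 0: lighter water underlies denser water.

170–256 m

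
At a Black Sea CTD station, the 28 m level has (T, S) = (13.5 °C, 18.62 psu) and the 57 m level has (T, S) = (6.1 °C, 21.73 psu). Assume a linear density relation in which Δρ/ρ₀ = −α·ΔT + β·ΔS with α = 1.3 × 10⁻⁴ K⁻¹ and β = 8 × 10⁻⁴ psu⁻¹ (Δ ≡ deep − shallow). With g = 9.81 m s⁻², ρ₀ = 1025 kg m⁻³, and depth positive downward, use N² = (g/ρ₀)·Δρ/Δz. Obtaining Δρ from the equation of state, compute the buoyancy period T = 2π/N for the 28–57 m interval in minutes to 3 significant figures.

3.07 min

ΔT = -7.4 K, ΔS = +3.11 psu (deep − shallow).
Δρ/ρ₀ = −αΔT + βΔS = 9.62 × 10⁻⁴ + 2.488 × 10⁻³ = 3.45 × 10⁻³, so Δρ ≈ 3.536 kg m⁻³.
N² = (g/ρ₀)·Δρ/Δz = g·(Δρ/ρ₀)/Δz = 9.81 × 3.45 × 10⁻³ / 29 = 1.1671 × 10⁻³ s⁻².
N = √(1.1671 × 10⁻³) = 0.034163 rad s⁻¹ → T = 2π/N = 183.92 s = 3.0653 min ≈ 3.07 min.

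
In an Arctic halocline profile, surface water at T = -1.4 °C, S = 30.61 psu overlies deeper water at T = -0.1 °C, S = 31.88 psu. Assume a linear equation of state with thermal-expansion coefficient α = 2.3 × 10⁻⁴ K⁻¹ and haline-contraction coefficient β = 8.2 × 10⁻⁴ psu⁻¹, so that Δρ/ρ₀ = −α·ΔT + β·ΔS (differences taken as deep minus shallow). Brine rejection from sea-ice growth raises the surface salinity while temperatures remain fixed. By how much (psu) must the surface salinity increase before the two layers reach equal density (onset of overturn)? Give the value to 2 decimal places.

Neutral buoyancy requires −α(T_deep − T_surf) + β(S_deep − S_surf′) = 0.
S_surf′ = S_deep − (α/β)·ΔT = 31.88 − (2.3 × 10⁻⁴/8.2 × 10⁻⁴)·(+1.3) = 31.5154 psu.
Increase required: 31.5154 − 30.61 = 0.9054 psu.

0.91 psu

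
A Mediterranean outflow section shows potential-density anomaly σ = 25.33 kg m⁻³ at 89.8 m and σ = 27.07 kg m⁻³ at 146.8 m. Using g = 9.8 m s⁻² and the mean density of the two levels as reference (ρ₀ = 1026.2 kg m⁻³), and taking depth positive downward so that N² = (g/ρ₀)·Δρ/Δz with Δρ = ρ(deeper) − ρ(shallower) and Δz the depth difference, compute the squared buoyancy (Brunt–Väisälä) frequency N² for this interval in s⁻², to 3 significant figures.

Δρ = 1027.07 − 1025.33 = 1.74 kg m⁻³ over Δz = 146.8 − 89.8 = 57 m.
N² = (9.8/1026.2) × (1.74/57) = 2.9152 × 10⁻⁴ s⁻² ≈ 2.92 × 10⁻⁴ s⁻².
N² > 0, so the interval is statically stable.

2.92 × 10⁻⁴ s⁻²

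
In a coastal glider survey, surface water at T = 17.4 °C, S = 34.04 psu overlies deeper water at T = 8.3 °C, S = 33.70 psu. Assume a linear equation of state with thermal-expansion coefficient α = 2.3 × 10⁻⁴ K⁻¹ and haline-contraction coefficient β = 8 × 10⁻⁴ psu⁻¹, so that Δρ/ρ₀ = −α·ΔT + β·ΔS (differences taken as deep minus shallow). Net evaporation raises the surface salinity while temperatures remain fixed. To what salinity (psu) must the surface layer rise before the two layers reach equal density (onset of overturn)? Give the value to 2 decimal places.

36.32 psu

Neutral buoyancy requires −α(T_deep − T_surf) + β(S_deep − S_surf′) = 0.
S_surf′ = S_deep − (α/β)·ΔT = 33.70 − (2.3 × 10⁻⁴/8 × 10⁻⁴)·(-9.1) = 36.3163 psu.
Increase required: 36.3163 − 34.04 = 2.2763 psu.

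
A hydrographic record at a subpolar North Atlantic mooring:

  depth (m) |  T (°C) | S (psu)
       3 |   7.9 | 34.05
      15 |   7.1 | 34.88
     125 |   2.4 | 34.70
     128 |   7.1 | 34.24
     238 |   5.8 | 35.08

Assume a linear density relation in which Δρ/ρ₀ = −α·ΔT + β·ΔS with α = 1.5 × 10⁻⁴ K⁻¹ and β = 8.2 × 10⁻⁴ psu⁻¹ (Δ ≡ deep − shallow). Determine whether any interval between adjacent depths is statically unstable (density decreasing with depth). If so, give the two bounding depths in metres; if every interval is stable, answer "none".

125–128 m

Evaluate Δρ/ρ₀ = −αΔT + βΔS across each adjacent pair:
  3–15 m: −αΔT+βΔS = −(1.5 × 10⁻⁴)(-0.8)+(8.2 × 10⁻⁴)(+0.83) = 8.0 × 10⁻⁴ → stable
  15–125 m: −αΔT+βΔS = −(1.5 × 10⁻⁴)(-4.7)+(8.2 × 10⁻⁴)(-0.18) = 5.6 × 10⁻⁴ → stable
  125–128 m: −αΔT+βΔS = −(1.5 × 10⁻⁴)(+4.7)+(8.2 × 10⁻⁴)(-0.46) = -1.1 × 10⁻³ → UNSTABLE
  128–238 m: −αΔT+βΔS = −(1.5 × 10⁻⁴)(-1.3)+(8.2 × 10⁻⁴)(+0.84) = 8.8 × 10⁻⁴ → stable
The 125–128 m interval has Δρ < 0: lighter water underlies denser water.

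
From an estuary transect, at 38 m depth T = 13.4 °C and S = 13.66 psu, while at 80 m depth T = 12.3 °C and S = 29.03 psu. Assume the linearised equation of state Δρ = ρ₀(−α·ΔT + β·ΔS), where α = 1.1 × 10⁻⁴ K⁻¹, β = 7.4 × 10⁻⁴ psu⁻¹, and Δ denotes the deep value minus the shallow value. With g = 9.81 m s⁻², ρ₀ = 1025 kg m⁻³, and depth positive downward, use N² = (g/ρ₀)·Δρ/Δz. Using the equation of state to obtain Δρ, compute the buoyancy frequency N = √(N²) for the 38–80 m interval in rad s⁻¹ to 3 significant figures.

0.0518 rad s⁻¹

ΔT = -1.1 K, ΔS = +15.37 psu (deep − shallow).
Δρ/ρ₀ = −αΔT + βΔS = 1.21 × 10⁻⁴ + 0.0113738 = 0.0114948, so Δρ ≈ 11.78 kg m⁻³.
N² = (g/ρ₀)·Δρ/Δz = g·(Δρ/ρ₀)/Δz = 9.81 × 0.0114948 / 42 = 2.6849 × 10⁻³ s⁻².
N = √(2.6849 × 10⁻³) = 0.051816 rad s⁻¹ ≈ 0.0518 rad s⁻¹.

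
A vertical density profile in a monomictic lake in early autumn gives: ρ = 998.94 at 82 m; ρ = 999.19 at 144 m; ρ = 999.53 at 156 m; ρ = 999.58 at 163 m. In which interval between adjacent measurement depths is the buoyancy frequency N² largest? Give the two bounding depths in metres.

Compute the density gradient over each adjacent pair:
  82–144 m: Δρ/Δz = 0.25/62 = 4.0 × 10⁻³ kg m⁻⁴
  144–156 m: Δρ/Δz = 0.34/12 = 0.028 kg m⁻⁴
  156–163 m: Δρ/Δz = 0.05/7 = 7.1 × 10⁻³ kg m⁻⁴
The largest gradient is in the 144–156 m interval — the pycnocline.

144–156 m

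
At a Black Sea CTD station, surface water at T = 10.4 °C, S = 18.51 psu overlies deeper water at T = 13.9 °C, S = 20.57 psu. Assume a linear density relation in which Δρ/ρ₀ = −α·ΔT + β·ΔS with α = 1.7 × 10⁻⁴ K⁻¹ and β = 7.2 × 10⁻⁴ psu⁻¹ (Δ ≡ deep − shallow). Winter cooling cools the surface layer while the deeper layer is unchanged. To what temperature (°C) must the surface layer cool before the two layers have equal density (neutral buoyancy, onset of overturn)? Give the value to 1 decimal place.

5.2 °C

Neutral buoyancy requires Δρ = 0, i.e. −α(T_deep − T_surf′) + β(S_deep − S_surf) = 0.
T_surf′ = T_deep − (β/α)·ΔS = 13.9 − (7.2 × 10⁻⁴/1.7 × 10⁻⁴)·(+2.06) = 5.175 °C.
Cooling required: 10.4 − (5.175) = 5.225 °C.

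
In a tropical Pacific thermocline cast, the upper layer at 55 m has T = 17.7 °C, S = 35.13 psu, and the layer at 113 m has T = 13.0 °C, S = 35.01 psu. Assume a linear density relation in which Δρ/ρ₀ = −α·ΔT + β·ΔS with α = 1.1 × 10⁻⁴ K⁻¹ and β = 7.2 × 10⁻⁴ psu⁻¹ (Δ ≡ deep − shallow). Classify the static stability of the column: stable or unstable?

stable

ΔT = 13.0 − 17.7 = -4.7 K and ΔS = 35.01 − 35.13 = -0.12 psu (deep − shallow).
−αΔT = 5.17 × 10⁻⁴; βΔS = -8.64 × 10⁻⁵; sum Δρ/ρ₀ = 4.306 × 10⁻⁴.
Δρ/ρ₀ > 0, so Δρ > 0: deeper water is denser → statically stable.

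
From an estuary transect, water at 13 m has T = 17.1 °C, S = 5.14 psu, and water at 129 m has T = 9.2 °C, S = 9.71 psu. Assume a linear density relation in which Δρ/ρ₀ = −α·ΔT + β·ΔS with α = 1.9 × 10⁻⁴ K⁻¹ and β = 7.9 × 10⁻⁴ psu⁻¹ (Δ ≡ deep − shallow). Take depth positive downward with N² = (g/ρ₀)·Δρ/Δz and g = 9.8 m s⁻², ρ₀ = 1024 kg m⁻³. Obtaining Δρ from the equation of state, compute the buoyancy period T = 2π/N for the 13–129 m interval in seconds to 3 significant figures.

302 s

ΔT = -7.9 K, ΔS = +4.57 psu (deep − shallow).
Δρ/ρ₀ = −αΔT + βΔS = 1.501 × 10⁻³ + 3.6103 × 10⁻³ = 5.1113 × 10⁻³, so Δρ ≈ 5.234 kg m⁻³.
N² = (g/ρ₀)·Δρ/Δz = g·(Δρ/ρ₀)/Δz = 9.8 × 5.1113 × 10⁻³ / 116 = 4.3182 × 10⁻⁴ s⁻².
N = √(4.3182 × 10⁻⁴) = 0.020780 rad s⁻¹ → T = 2π/N = 302.37 s ≈ 302 s.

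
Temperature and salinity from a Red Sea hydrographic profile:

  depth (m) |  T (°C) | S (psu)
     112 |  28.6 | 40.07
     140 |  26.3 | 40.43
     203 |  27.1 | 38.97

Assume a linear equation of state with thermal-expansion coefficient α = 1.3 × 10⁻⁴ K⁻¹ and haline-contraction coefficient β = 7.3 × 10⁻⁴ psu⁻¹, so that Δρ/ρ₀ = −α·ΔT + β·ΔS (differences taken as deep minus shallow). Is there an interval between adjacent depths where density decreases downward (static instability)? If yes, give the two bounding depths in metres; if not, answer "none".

Evaluate Δρ/ρ₀ = −αΔT + βΔS across each adjacent pair:
  112–140 m: −αΔT+βΔS = −(1.3 × 10⁻⁴)(-2.3)+(7.3 × 10⁻⁴)(+0.36) = 5.6 × 10⁻⁴ → stable
  140–203 m: −αΔT+βΔS = −(1.3 × 10⁻⁴)(+0.8)+(7.3 × 10⁻⁴)(-1.46) = -1.2 × 10⁻³ → UNSTABLE
The 140–203 m interval has Δρ < 0: lighter water underlies denser water.

140–203 m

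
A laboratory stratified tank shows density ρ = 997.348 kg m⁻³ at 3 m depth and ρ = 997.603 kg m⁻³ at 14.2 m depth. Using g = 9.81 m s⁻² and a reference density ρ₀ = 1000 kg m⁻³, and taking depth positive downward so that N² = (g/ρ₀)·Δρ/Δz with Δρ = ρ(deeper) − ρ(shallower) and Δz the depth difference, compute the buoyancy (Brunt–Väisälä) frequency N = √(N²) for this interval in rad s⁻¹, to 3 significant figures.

0.0149 rad s⁻¹

Δρ = 997.603 − 997.348 = 0.255 kg m⁻³ over Δz = 14.2 − 3 = 11.2 m.
N² = (9.81/1000) × (0.255/11.2) = 2.2335 × 10⁻⁴ s⁻².
N = √(2.2335 × 10⁻⁴) = 0.014945 rad s⁻¹ ≈ 0.0149 rad s⁻¹.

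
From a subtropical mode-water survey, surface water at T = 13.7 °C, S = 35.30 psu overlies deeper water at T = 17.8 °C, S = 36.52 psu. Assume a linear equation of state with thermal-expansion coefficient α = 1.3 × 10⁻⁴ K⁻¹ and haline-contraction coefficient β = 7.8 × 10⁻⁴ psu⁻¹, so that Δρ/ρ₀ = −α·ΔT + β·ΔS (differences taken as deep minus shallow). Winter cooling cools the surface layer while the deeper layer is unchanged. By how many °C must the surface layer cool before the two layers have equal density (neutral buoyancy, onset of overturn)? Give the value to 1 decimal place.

3.2 °C

Neutral buoyancy requires Δρ = 0, i.e. −α(T_deep − T_surf′) + β(S_deep − S_surf) = 0.
T_surf′ = T_deep − (β/α)·ΔS = 17.8 − (7.8 × 10⁻⁴/1.3 × 10⁻⁴)·(+1.22) = 10.480 °C.
Cooling required: 13.7 − (10.480) = 3.220 °C.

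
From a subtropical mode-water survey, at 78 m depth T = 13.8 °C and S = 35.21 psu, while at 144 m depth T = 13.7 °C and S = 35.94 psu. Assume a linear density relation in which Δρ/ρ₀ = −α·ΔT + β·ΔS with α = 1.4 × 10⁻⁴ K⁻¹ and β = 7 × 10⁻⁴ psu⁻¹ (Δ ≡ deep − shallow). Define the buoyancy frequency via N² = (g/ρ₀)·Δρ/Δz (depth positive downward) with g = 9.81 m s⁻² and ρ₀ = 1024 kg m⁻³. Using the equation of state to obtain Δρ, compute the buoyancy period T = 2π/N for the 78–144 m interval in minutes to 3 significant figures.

ΔT = -0.1 K, ΔS = +0.73 psu (deep − shallow).
Δρ/ρ₀ = −αΔT + βΔS = 1.40 × 10⁻⁵ + 5.11 × 10⁻⁴ = 5.25 × 10⁻⁴, so Δρ ≈ 0.5376 kg m⁻³.
N² = (g/ρ₀)·Δρ/Δz = g·(Δρ/ρ₀)/Δz = 9.81 × 5.25 × 10⁻⁴ / 66 = 7.8034 × 10⁻⁵ s⁻².
N = √(7.8034 × 10⁻⁵) = 8.8337 × 10⁻³ rad s⁻¹ → T = 2π/N = 711.27 s = 11.854 min ≈ 11.9 min.

11.9 min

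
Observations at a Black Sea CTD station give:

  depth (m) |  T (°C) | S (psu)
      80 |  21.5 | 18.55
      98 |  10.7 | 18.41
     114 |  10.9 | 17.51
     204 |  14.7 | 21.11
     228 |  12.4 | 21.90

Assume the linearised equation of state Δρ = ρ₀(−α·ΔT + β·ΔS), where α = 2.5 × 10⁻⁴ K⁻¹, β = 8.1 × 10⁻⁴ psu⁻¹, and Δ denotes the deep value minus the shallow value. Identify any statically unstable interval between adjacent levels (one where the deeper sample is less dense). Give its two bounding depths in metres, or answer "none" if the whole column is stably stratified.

Evaluate Δρ/ρ₀ = −αΔT + βΔS across each adjacent pair:
  80–98 m: −αΔT+βΔS = −(2.5 × 10⁻⁴)(-10.8)+(8.1 × 10⁻⁴)(-0.14) = 2.6 × 10⁻³ → stable
  98–114 m: −αΔT+βΔS = −(2.5 × 10⁻⁴)(+0.2)+(8.1 × 10⁻⁴)(-0.90) = -7.8 × 10⁻⁴ → UNSTABLE
  114–204 m: −αΔT+βΔS = −(2.5 × 10⁻⁴)(+3.8)+(8.1 × 10⁻⁴)(+3.60) = 2.0 × 10⁻³ → stable
  204–228 m: −αΔT+βΔS = −(2.5 × 10⁻⁴)(-2.3)+(8.1 × 10⁻⁴)(+0.79) = 1.2 × 10⁻³ → stable
The 98–114 m interval has Δρ < 0: lighter water underlies denser water.

98–114 m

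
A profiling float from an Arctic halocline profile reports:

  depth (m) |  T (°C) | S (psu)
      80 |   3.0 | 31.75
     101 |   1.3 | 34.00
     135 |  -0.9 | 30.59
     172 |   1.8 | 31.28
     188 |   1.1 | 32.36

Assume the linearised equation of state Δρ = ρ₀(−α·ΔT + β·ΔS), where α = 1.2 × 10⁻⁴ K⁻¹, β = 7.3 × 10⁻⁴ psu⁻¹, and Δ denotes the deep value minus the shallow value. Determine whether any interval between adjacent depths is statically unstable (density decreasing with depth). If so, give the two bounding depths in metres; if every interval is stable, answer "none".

Evaluate Δρ/ρ₀ = −αΔT + βΔS across each adjacent pair:
  80–101 m: −αΔT+βΔS = −(1.2 × 10⁻⁴)(-1.7)+(7.3 × 10⁻⁴)(+2.25) = 1.8 × 10⁻³ → stable
  101–135 m: −αΔT+βΔS = −(1.2 × 10⁻⁴)(-2.2)+(7.3 × 10⁻⁴)(-3.41) = -2.2 × 10⁻³ → UNSTABLE
  135–172 m: −αΔT+βΔS = −(1.2 × 10⁻⁴)(+2.7)+(7.3 × 10⁻⁴)(+0.69) = 1.8 × 10⁻⁴ → stable
  172–188 m: −αΔT+βΔS = −(1.2 × 10⁻⁴)(-0.7)+(7.3 × 10⁻⁴)(+1.08) = 8.7 × 10⁻⁴ → stable
The 101–135 m interval has Δρ < 0: lighter water underlies denser water.

101–135 m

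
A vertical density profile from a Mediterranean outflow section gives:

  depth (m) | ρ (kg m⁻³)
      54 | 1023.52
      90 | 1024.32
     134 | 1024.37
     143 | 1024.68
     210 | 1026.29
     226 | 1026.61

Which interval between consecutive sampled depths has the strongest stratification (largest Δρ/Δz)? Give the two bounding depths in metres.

134–143 m

Compute the density gradient over each adjacent pair:
  54–90 m: Δρ/Δz = 0.80/36 = 0.022 kg m⁻⁴
  90–134 m: Δρ/Δz = 0.05/44 = 1.1 × 10⁻³ kg m⁻⁴
  134–143 m: Δρ/Δz = 0.31/9 = 0.034 kg m⁻⁴
  143–210 m: Δρ/Δz = 1.61/67 = 0.024 kg m⁻⁴
  210–226 m: Δρ/Δz = 0.32/16 = 0.020 kg m⁻⁴
The largest gradient is in the 134–143 m interval — the pycnocline.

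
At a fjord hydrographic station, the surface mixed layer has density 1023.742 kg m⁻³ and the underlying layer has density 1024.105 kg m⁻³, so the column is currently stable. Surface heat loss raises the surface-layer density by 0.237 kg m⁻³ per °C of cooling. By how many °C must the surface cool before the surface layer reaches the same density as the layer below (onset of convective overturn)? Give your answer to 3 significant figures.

Density deficit of the surface layer: 1024.105 − 1023.742 = 0.363 kg m⁻³.
Required change = 0.363 / 0.237 = 1.53 °C.

1.53 °C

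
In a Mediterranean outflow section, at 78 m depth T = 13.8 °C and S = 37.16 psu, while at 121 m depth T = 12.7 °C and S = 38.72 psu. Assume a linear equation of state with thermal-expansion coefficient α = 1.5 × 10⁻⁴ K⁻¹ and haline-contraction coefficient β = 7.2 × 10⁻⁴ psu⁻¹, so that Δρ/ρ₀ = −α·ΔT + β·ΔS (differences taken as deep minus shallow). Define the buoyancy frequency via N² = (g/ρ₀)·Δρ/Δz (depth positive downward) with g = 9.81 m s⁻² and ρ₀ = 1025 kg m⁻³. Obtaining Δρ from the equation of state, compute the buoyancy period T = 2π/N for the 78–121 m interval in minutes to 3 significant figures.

6.11 min

ΔT = -1.1 K, ΔS = +1.56 psu (deep − shallow).
Δρ/ρ₀ = −αΔT + βΔS = 1.65 × 10⁻⁴ + 1.1232 × 10⁻³ = 1.2882 × 10⁻³, so Δρ ≈ 1.320 kg m⁻³.
N² = (g/ρ₀)·Δρ/Δz = g·(Δρ/ρ₀)/Δz = 9.81 × 1.2882 × 10⁻³ / 43 = 2.9389 × 10⁻⁴ s⁻².
N = √(2.9389 × 10⁻⁴) = 0.017143 rad s⁻¹ → T = 2π/N = 366.52 s = 6.1087 min ≈ 6.11 min.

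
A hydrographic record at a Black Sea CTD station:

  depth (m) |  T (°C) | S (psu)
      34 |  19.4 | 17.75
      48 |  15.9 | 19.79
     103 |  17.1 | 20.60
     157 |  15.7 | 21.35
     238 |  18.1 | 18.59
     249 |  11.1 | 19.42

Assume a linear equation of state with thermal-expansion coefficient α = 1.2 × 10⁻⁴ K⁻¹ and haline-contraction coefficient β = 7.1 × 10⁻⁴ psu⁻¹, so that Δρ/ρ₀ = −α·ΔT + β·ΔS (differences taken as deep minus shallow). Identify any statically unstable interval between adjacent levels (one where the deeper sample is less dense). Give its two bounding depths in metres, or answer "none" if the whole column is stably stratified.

Evaluate Δρ/ρ₀ = −αΔT + βΔS across each adjacent pair:
  34–48 m: −αΔT+βΔS = −(1.2 × 10⁻⁴)(-3.5)+(7.1 × 10⁻⁴)(+2.04) = 1.9 × 10⁻³ → stable
  48–103 m: −αΔT+βΔS = −(1.2 × 10⁻⁴)(+1.2)+(7.1 × 10⁻⁴)(+0.81) = 4.3 × 10⁻⁴ → stable
  103–157 m: −αΔT+βΔS = −(1.2 × 10⁻⁴)(-1.4)+(7.1 × 10⁻⁴)(+0.75) = 7.0 × 10⁻⁴ → stable
  157–238 m: −αΔT+βΔS = −(1.2 × 10⁻⁴)(+2.4)+(7.1 × 10⁻⁴)(-2.76) = -2.2 × 10⁻³ → UNSTABLE
  238–249 m: −αΔT+βΔS = −(1.2 × 10⁻⁴)(-7.0)+(7.1 × 10⁻⁴)(+0.83) = 1.4 × 10⁻³ → stable
The 157–238 m interval has Δρ < 0: lighter water underlies denser water.

157–238 m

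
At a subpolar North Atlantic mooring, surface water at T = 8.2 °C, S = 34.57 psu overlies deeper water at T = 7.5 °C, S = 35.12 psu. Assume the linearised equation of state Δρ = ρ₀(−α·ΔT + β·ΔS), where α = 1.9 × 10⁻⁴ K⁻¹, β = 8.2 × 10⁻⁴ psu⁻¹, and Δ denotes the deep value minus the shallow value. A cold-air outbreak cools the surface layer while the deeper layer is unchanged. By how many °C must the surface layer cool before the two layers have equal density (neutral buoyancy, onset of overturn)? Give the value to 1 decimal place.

3.1 °C

Neutral buoyancy requires Δρ = 0, i.e. −α(T_deep − T_surf′) + β(S_deep − S_surf) = 0.
T_surf′ = T_deep − (β/α)·ΔS = 7.5 − (8.2 × 10⁻⁴/1.9 × 10⁻⁴)·(+0.55) = 5.126 °C.
Cooling required: 8.2 − (5.126) = 3.074 °C.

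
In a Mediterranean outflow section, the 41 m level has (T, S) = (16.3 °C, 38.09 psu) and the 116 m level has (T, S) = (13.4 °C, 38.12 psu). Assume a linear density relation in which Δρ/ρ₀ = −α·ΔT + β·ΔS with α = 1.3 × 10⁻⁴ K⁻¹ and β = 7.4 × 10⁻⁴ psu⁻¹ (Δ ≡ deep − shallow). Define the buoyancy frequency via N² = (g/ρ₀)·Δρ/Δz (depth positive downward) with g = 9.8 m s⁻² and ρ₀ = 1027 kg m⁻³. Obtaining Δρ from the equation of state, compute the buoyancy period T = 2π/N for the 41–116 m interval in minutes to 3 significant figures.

ΔT = -2.9 K, ΔS = +0.03 psu (deep − shallow).
Δρ/ρ₀ = −αΔT + βΔS = 3.77 × 10⁻⁴ + 2.22 × 10⁻⁵ = 3.992 × 10⁻⁴, so Δρ ≈ 0.4100 kg m⁻³.
N² = (g/ρ₀)·Δρ/Δz = g·(Δρ/ρ₀)/Δz = 9.8 × 3.992 × 10⁻⁴ / 75 = 5.2162 × 10⁻⁵ s⁻².
N = √(5.2162 × 10⁻⁵) = 7.2223 × 10⁻³ rad s⁻¹ → T = 2π/N = 869.97 s = 14.500 min ≈ 14.5 min.

14.5 min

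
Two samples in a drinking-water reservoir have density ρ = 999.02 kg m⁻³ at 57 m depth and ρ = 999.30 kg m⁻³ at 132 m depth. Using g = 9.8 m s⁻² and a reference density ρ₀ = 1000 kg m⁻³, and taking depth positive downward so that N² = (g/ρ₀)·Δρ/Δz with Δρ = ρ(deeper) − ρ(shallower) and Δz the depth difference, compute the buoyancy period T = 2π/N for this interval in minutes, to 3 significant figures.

17.3 min

Δρ = 999.30 − 999.02 = 0.28 kg m⁻³ over Δz = 132 − 57 = 75 m.
N² = (9.8/1000) × (0.28/75) = 3.6587 × 10⁻⁵ s⁻².
N = √(3.6587 × 10⁻⁵) = 6.0487 × 10⁻³ rad s⁻¹, so T = 2π/N = 1.0388 × 10³ s = 17.313 min ≈ 17.3 min.
A positive N² confirms static stability across the interval.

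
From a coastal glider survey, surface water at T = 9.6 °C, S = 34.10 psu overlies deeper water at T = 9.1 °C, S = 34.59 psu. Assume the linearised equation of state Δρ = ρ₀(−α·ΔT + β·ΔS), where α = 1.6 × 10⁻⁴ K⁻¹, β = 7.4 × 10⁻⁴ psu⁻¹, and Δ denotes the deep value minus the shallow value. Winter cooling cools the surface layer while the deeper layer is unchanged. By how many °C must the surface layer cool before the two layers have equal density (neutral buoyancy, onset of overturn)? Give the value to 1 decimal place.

Neutral buoyancy requires Δρ = 0, i.e. −α(T_deep − T_surf′) + β(S_deep − S_surf) = 0.
T_surf′ = T_deep − (β/α)·ΔS = 9.1 − (7.4 × 10⁻⁴/1.6 × 10⁻⁴)·(+0.49) = 6.834 °C.
Cooling required: 9.6 − (6.834) = 2.766 °C.

2.8 °C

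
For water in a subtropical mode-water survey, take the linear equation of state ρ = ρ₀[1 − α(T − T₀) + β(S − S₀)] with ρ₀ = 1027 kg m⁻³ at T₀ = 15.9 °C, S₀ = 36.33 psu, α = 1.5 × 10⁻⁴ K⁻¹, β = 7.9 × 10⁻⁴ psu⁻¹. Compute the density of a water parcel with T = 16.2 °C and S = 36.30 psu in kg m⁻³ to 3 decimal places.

1026.929 kg m⁻³

T − T₀ = +0.3 K, S − S₀ = -0.03 psu.
Bracket = 1 − α·(+0.3) + β·(-0.03) = 1 + (-6.87 × 10⁻⁵) = 0.9999313.
ρ = 1027 × 0.9999313 = 1026.929 kg m⁻³.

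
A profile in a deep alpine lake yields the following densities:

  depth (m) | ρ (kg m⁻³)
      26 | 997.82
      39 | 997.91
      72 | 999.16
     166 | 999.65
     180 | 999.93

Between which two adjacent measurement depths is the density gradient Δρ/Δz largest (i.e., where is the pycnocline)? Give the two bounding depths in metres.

Compute the density gradient over each adjacent pair:
  26–39 m: Δρ/Δz = 0.09/13 = 6.9 × 10⁻³ kg m⁻⁴
  39–72 m: Δρ/Δz = 1.25/33 = 0.038 kg m⁻⁴
  72–166 m: Δρ/Δz = 0.49/94 = 5.2 × 10⁻³ kg m⁻⁴
  166–180 m: Δρ/Δz = 0.28/14 = 0.020 kg m⁻⁴
The largest gradient is in the 39–72 m interval — the pycnocline.

39–72 m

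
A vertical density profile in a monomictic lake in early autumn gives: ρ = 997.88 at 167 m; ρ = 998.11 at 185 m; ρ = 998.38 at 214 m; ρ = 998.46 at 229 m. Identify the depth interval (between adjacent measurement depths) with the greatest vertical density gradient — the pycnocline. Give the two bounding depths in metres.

167–185 m

Compute the density gradient over each adjacent pair:
  167–185 m: Δρ/Δz = 0.23/18 = 0.013 kg m⁻⁴
  185–214 m: Δρ/Δz = 0.27/29 = 9.3 × 10⁻³ kg m⁻⁴
  214–229 m: Δρ/Δz = 0.08/15 = 5.3 × 10⁻³ kg m⁻⁴
The largest gradient is in the 167–185 m interval — the pycnocline.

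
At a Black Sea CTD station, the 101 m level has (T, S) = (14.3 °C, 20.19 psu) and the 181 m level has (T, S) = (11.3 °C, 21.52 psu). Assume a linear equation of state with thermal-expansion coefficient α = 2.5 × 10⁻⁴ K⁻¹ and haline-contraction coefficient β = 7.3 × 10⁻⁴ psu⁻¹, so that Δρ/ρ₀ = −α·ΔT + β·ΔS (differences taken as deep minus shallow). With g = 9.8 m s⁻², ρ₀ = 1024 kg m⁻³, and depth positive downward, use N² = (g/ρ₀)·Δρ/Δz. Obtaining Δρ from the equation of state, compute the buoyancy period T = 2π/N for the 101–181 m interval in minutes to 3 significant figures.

ΔT = -3.0 K, ΔS = +1.33 psu (deep − shallow).
Δρ/ρ₀ = −αΔT + βΔS = 7.50 × 10⁻⁴ + 9.709 × 10⁻⁴ = 1.7209 × 10⁻³, so Δρ ≈ 1.762 kg m⁻³.
N² = (g/ρ₀)·Δρ/Δz = g·(Δρ/ρ₀)/Δz = 9.8 × 1.7209 × 10⁻³ / 80 = 2.1081 × 10⁻⁴ s⁻².
N = √(2.1081 × 10⁻⁴) = 0.014519 rad s⁻¹ → T = 2π/N = 432.76 s = 7.2127 min ≈ 7.21 min.

7.21 min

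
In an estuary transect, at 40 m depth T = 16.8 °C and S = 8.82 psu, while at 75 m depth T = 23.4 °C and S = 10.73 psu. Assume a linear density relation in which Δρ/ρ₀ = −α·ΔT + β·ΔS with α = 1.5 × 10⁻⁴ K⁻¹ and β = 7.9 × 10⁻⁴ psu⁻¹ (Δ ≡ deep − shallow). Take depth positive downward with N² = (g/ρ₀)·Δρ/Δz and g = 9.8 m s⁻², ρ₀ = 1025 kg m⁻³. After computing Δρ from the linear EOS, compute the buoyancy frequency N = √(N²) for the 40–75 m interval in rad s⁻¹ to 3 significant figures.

0.0121 rad s⁻¹

ΔT = +6.6 K, ΔS = +1.91 psu (deep − shallow).
Δρ/ρ₀ = −αΔT + βΔS = -9.90 × 10⁻⁴ + 1.5089 × 10⁻³ = 5.189 × 10⁻⁴, so Δρ ≈ 0.5319 kg m⁻³.
N² = (g/ρ₀)·Δρ/Δz = g·(Δρ/ρ₀)/Δz = 9.8 × 5.189 × 10⁻⁴ / 35 = 1.4529 × 10⁻⁴ s⁻².
N = √(1.4529 × 10⁻⁴) = 0.012054 rad s⁻¹ ≈ 0.0121 rad s⁻¹.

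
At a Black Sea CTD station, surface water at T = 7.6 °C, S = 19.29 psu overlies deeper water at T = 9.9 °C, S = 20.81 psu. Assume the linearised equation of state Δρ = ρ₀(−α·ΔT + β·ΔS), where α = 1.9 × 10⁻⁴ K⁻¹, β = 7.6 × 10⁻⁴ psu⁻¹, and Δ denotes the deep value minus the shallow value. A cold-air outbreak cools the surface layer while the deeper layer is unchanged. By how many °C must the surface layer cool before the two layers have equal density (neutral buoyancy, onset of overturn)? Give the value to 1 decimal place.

Neutral buoyancy requires Δρ = 0, i.e. −α(T_deep − T_surf′) + β(S_deep − S_surf) = 0.
T_surf′ = T_deep − (β/α)·ΔS = 9.9 − (7.6 × 10⁻⁴/1.9 × 10⁻⁴)·(+1.52) = 3.820 °C.
Cooling required: 7.6 − (3.820) = 3.780 °C.

3.8 °C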